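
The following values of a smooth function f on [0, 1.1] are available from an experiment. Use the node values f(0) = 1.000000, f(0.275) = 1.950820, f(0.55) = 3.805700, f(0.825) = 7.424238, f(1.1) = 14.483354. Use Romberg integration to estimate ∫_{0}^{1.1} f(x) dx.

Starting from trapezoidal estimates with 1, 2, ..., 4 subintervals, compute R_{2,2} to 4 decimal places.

R_{0,0} (trapezoid, 1 panel, h=1.1000): 8.515845
R_{1,0} (trapezoid, 2 panels, h=0.5500): 6.351057
R_{2,0} (trapezoid, 4 panels, h=0.2750): 5.753670
R_{1,1} = 6.351057 + (6.351057 − 8.515845)/3 = 5.629461
R_{2,1} = 5.753670 + (5.753670 − 6.351057)/3 = 5.554541
R_{2,2} = 5.554541 + (5.554541 − 5.629461)/15 = 5.549546

5.5495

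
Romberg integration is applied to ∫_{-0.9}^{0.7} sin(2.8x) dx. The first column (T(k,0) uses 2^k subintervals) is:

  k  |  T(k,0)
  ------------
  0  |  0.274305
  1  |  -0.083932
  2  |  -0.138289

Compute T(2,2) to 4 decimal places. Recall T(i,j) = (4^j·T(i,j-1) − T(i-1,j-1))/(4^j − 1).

T(1,1) = (4·(-0.083932) − 0.274305) / 3 = -0.203344
T(2,1) = -0.138289 + (-0.138289 − (-0.083932))/3 = -0.156408
T(2,2) = (16·(-0.156408) − (-0.203344)) / 15 = -0.153279

-0.1533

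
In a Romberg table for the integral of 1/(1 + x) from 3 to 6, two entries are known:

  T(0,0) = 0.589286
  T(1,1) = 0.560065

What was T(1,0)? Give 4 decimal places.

0.5674

From T(1,1) = (4·T(1,0) − T(0,0))/3, solve for T(1,0):
4·T(1,0) = 3·0.560065 + 0.589286 = 2.269481
T(1,0) = 0.567370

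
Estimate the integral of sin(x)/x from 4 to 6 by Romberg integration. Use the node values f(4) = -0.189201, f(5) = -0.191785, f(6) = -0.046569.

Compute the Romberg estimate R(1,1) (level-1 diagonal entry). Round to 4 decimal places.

-0.3343

R(0,0) (trapezoid, 1 panel, h=2.0000): -0.235770
R(1,0) (trapezoid, 2 panels, h=1.0000): -0.309670
R(1,1) = -0.309670 + (-0.309670 − (-0.235770))/3 = -0.334303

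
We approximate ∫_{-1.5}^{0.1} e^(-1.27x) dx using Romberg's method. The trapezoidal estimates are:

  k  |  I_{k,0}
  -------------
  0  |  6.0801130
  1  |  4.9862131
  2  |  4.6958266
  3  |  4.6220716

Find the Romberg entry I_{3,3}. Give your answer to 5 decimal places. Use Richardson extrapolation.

4.59738

Richardson extrapolation on the trapezoidal column (denominator 4−1=3):
I_{1,1} = (4·4.9862131 − 6.0801130) / 3 = 4.6215798
I_{2,1} = 4.6958266 + (4.6958266 − 4.9862131)/3 = 4.5990311
I_{3,1} = (4·4.6220716 − 4.6958266) / 3 = 4.5974866
I_{2,2} = 4.5990311 + (4.5990311 − 4.6215798)/15 = 4.5975279
I_{3,2} = (16·4.5974866 − 4.5990311) / 15 = 4.5973836
I_{3,3} = 4.5973836 + (4.5973836 − 4.5975279)/63 = 4.5973813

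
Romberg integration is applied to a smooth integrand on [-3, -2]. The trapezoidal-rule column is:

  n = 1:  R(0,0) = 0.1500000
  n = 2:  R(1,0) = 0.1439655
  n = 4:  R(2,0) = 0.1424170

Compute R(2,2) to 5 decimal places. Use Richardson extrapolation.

0.14190

Richardson extrapolation on the trapezoidal column (denominator 4−1=3):
R(1,1) = (4·0.1439655 − 0.1500000) / 3 = 0.1419540
R(2,1) = (4·0.1424170 − 0.1439655) / 3 = 0.1419008
R(2,2) = (16·0.1419008 − 0.1419540) / 15 = 0.1418973
(Column j=1 coincides with Simpson's rule on the same nodes.)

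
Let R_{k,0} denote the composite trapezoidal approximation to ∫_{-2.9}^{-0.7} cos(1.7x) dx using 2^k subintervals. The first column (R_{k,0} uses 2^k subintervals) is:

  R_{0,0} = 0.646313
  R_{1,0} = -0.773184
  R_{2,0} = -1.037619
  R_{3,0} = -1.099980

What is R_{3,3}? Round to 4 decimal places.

-1.1205

Richardson extrapolation on the trapezoidal column (denominator 4−1=3):
R_{1,1} = -0.773184 + (-0.773184 − 0.646313)/3 = -1.246350
R_{2,1} = -1.037619 + (-1.037619 − (-0.773184))/3 = -1.125764
R_{3,1} = (4·(-1.099980) − (-1.037619)) / 3 = -1.120767
R_{2,2} = -1.125764 + (-1.125764 − (-1.246350))/15 = -1.117725
R_{3,2} = (16·(-1.120767) − (-1.125764)) / 15 = -1.120434
R_{3,3} = (64·(-1.120434) − (-1.117725)) / 63 = -1.120477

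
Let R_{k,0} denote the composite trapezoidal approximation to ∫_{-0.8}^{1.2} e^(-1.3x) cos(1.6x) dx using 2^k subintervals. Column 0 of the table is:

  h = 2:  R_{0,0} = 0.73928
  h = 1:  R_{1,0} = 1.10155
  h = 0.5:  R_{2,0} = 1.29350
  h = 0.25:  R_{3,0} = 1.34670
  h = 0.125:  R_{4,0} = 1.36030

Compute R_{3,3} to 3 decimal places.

Richardson extrapolation on the trapezoidal column (denominator 4−1=3):
R_{1,1} = (4·1.10155 − 0.73928) / 3 = 1.22231
R_{2,1} = 1.29350 + (1.29350 − 1.10155)/3 = 1.35748
R_{3,1} = (4·1.34670 − 1.29350) / 3 = 1.36443
R_{2,2} = 1.35748 + (1.35748 − 1.22231)/15 = 1.36649
R_{3,2} = 1.36443 + (1.36443 − 1.35748)/15 = 1.36489
R_{3,3} = (64·1.36489 − 1.36649) / 63 = 1.36486

1.365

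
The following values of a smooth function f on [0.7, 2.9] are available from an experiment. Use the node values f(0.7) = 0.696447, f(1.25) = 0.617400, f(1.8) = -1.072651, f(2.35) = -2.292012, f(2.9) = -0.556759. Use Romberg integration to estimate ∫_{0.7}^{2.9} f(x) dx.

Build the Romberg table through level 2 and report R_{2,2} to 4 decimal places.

R_{0,0} (trapezoid, 1 panel, h=2.2000): 0.153657
R_{1,0} (trapezoid, 2 panels, h=1.1000): -1.103088
R_{2,0} (trapezoid, 4 panels, h=0.5500): -1.472580
R_{1,1} = -1.103088 + (-1.103088 − 0.153657)/3 = -1.522003
R_{2,1} = -1.472580 + (-1.472580 − (-1.103088))/3 = -1.595744
R_{2,2} = -1.595744 + (-1.595744 − (-1.522003))/15 = -1.600660

-1.6007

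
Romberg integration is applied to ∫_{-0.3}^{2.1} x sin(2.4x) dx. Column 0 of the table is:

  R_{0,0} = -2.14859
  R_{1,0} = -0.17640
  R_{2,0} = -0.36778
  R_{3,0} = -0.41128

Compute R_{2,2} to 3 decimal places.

Richardson extrapolation on the trapezoidal column (denominator 4−1=3):
R_{1,1} = (4·(-0.17640) − (-2.14859)) / 3 = 0.48100
R_{2,1} = (4·(-0.36778) − (-0.17640)) / 3 = -0.43157
R_{2,2} = -0.43157 + (-0.43157 − 0.48100)/15 = -0.49241
(Column j=1 coincides with Simpson's rule on the same nodes.)

-0.492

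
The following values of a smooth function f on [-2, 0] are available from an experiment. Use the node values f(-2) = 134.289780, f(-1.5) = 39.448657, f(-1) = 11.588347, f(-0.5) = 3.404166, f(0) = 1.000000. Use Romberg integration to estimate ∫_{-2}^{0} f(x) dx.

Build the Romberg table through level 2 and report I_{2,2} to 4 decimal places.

I_{0,0} (trapezoid, 1 panel, h=2.0000): 135.289780
I_{1,0} (trapezoid, 2 panels, h=1.0000): 79.233237
I_{2,0} (trapezoid, 4 panels, h=0.5000): 61.043030
I_{1,1} = 79.233237 + (79.233237 − 135.289780)/3 = 60.547723
I_{2,1} = 61.043030 + (61.043030 − 79.233237)/3 = 54.979628
I_{2,2} = 54.979628 + (54.979628 − 60.547723)/15 = 54.608422

54.6084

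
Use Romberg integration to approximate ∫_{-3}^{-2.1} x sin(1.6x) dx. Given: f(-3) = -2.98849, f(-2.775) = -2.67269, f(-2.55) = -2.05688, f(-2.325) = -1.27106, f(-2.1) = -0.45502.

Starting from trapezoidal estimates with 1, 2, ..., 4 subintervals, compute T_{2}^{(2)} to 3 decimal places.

-1.750

T_{0}^{(0)} (trapezoid, 1 panel, h=0.9000): -1.54958
T_{1}^{(0)} (trapezoid, 2 panels, h=0.4500): -1.70039
T_{2}^{(0)} (trapezoid, 4 panels, h=0.2250): -1.73754
T_{1}^{(1)} = -1.70039 + (-1.70039 − (-1.54958))/3 = -1.75066
T_{2}^{(1)} = -1.73754 + (-1.73754 − (-1.70039))/3 = -1.74992
T_{2}^{(2)} = -1.74992 + (-1.74992 − (-1.75066))/15 = -1.74987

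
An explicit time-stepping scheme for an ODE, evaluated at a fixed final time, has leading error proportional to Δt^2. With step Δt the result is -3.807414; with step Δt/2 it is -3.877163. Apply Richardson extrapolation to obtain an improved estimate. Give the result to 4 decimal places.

-3.9004

The leading error scales as Δt^2; refining by a factor of 2 reduces it by 2^2 = 4.
Extrapolated value = (4·A(Δt/2) − A(Δt)) / (4 − 1)
= (4·(-3.877163) − (-3.807414)) / 3
= -11.701238 / 3 = -3.900413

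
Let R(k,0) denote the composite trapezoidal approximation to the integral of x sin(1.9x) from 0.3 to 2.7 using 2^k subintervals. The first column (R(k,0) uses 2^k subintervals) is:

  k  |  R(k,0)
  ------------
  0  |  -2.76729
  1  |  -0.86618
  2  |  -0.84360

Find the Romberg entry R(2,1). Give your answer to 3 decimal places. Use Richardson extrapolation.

-0.836

R(2,1) = (4·(-0.84360) − (-0.86618)) / 3 = -0.83607
(Column j=1 coincides with Simpson's rule on the same nodes.)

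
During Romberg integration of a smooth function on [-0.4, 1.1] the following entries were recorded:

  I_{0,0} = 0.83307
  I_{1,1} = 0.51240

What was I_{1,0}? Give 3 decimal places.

From I_{1,1} = (4·I_{1,0} − I_{0,0})/3, solve for I_{1,0}:
4·I_{1,0} = 3·0.51240 + 0.83307 = 2.37027
I_{1,0} = 0.59257

0.593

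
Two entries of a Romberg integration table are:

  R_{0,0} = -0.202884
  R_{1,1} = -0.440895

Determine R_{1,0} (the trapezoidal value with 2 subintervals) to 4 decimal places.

-0.3814

From R_{1,1} = (4·R_{1,0} − R_{0,0})/3, solve for R_{1,0}:
4·R_{1,0} = 3·(-0.440895) + (-0.202884) = -1.525569
R_{1,0} = -0.381392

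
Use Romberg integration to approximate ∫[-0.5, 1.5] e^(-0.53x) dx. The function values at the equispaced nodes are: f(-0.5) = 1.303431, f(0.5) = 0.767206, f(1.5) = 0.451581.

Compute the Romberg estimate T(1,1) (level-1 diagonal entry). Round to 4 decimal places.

T(0,0) (trapezoid, 1 panel, h=2.0000): 1.755012
T(1,0) (trapezoid, 2 panels, h=1.0000): 1.644712
T(1,1) = 1.644712 + (1.644712 − 1.755012)/3 = 1.607945

1.6079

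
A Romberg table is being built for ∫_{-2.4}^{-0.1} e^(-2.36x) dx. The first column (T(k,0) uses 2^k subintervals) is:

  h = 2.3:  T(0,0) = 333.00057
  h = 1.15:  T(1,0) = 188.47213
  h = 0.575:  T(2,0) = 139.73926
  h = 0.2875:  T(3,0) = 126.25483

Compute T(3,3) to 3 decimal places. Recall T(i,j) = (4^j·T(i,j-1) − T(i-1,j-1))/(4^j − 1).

121.633

T(1,1) = 188.47213 + (188.47213 − 333.00057)/3 = 140.29598
T(2,1) = 139.73926 + (139.73926 − 188.47213)/3 = 123.49497
T(3,1) = 126.25483 + (126.25483 − 139.73926)/3 = 121.76002
T(2,2) = (16·123.49497 − 140.29598) / 15 = 122.37490
T(3,2) = (16·121.76002 − 123.49497) / 15 = 121.64436
T(3,3) = (64·121.64436 − 122.37490) / 63 = 121.63276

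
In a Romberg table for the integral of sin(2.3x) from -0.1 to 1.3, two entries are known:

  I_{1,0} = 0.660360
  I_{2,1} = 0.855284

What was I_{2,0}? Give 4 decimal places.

0.8066

From I_{2,1} = (4·I_{2,0} − I_{1,0})/3, solve for I_{2,0}:
4·I_{2,0} = 3·0.855284 + 0.660360 = 3.226212
I_{2,0} = 0.806553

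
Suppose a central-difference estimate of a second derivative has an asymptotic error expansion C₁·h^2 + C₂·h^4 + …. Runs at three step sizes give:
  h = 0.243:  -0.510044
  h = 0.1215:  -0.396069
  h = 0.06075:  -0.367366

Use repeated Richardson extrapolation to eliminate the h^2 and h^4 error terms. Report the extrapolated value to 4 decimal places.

-0.3578

First eliminate the h^2 term (factor 2^2 = 4):
  B₁ = (4·(-0.396069) − (-0.510044))/3 = -0.358077
  B₂ = (4·(-0.367366) − (-0.396069))/3 = -0.357798
Then eliminate the h^4 term (factor 2^4 = 16):
  (16·(-0.357798) − (-0.358077))/15 = -0.357779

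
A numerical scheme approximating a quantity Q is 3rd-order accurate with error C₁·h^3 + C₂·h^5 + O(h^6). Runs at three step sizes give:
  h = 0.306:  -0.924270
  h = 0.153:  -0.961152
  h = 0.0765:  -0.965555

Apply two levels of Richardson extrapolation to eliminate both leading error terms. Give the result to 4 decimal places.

First eliminate the h^3 term (factor 2^3 = 8):
  B₁ = (8·(-0.961152) − (-0.924270))/7 = -0.966421
  B₂ = (8·(-0.965555) − (-0.961152))/7 = -0.966184
Then eliminate the h^5 term (factor 2^5 = 32):
  (32·(-0.966184) − (-0.966421))/31 = -0.966176

-0.9662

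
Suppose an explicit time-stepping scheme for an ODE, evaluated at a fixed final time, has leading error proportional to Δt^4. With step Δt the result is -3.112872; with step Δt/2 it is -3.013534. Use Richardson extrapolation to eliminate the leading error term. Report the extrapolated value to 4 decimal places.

-3.0069

The leading error scales as Δt^4; refining by a factor of 2 reduces it by 2^4 = 16.
Extrapolated value = (16·A(Δt/2) − A(Δt)) / (16 − 1)
= (16·(-3.013534) − (-3.112872)) / 15
= -45.103672 / 15 = -3.006911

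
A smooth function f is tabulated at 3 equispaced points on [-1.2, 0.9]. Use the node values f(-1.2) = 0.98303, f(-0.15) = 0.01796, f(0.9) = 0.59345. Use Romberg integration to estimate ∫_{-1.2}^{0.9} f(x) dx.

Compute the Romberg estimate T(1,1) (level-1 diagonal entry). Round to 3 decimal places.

0.577

T(0,0) (trapezoid, 1 panel, h=2.1000): 1.65530
T(1,0) (trapezoid, 2 panels, h=1.0500): 0.84651
T(1,1) = 0.84651 + (0.84651 − 1.65530)/3 = 0.57691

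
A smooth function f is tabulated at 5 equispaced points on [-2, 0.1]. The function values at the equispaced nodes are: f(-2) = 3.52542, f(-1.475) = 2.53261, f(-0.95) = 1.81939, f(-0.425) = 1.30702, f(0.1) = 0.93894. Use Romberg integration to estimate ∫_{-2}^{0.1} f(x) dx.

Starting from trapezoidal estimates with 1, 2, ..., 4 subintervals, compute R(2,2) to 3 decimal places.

4.106

R(0,0) (trapezoid, 1 panel, h=2.1000): 4.68758
R(1,0) (trapezoid, 2 panels, h=1.0500): 4.25415
R(2,0) (trapezoid, 4 panels, h=0.5250): 4.14288
R(1,1) = 4.25415 + (4.25415 − 4.68758)/3 = 4.10967
R(2,1) = 4.14288 + (4.14288 − 4.25415)/3 = 4.10579
R(2,2) = 4.10579 + (4.10579 − 4.10967)/15 = 4.10553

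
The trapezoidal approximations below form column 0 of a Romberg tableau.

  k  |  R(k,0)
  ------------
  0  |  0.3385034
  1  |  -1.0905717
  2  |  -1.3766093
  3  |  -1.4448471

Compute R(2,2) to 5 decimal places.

-1.46562

R(1,1) = -1.0905717 + (-1.0905717 − 0.3385034)/3 = -1.5669301
R(2,1) = -1.3766093 + (-1.3766093 − (-1.0905717))/3 = -1.4719552
R(2,2) = -1.4719552 + (-1.4719552 − (-1.5669301))/15 = -1.4656235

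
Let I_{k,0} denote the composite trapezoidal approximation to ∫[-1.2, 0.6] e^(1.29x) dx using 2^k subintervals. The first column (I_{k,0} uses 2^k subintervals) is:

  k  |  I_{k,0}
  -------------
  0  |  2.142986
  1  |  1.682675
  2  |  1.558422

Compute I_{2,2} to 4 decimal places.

1.5162

Richardson extrapolation on the trapezoidal column (denominator 4−1=3):
I_{1,1} = 1.682675 + (1.682675 − 2.142986)/3 = 1.529238
I_{2,1} = (4·1.558422 − 1.682675) / 3 = 1.517004
I_{2,2} = (16·1.517004 − 1.529238) / 15 = 1.516188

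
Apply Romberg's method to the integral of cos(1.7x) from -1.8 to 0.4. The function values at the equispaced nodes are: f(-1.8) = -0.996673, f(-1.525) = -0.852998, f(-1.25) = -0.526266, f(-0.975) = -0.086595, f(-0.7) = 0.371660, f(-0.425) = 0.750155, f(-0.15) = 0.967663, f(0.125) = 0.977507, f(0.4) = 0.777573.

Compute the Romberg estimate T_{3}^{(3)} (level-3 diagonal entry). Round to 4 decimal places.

0.4178

T_{0}^{(0)} (trapezoid, 1 panel, h=2.2000): -0.241010
T_{1}^{(0)} (trapezoid, 2 panels, h=1.1000): 0.288321
T_{2}^{(0)} (trapezoid, 4 panels, h=0.5500): 0.386929
T_{3}^{(0)} (trapezoid, 8 panels, h=0.2750): 0.410183
T_{1}^{(1)} = 0.288321 + (0.288321 − (-0.241010))/3 = 0.464765
T_{2}^{(1)} = 0.386929 + (0.386929 − 0.288321)/3 = 0.419798
T_{3}^{(1)} = 0.410183 + (0.410183 − 0.386929)/3 = 0.417934
T_{2}^{(2)} = 0.419798 + (0.419798 − 0.464765)/15 = 0.416800
T_{3}^{(2)} = 0.417934 + (0.417934 − 0.419798)/15 = 0.417810
T_{3}^{(3)} = 0.417810 + (0.417810 − 0.416800)/63 = 0.417826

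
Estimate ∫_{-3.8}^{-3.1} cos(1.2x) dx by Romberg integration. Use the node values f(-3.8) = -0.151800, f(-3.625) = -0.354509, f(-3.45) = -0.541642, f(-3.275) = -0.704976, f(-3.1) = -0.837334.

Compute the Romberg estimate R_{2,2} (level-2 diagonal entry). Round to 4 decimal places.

R_{0,0} (trapezoid, 1 panel, h=0.7000): -0.346197
R_{1,0} (trapezoid, 2 panels, h=0.3500): -0.362673
R_{2,0} (trapezoid, 4 panels, h=0.1750): -0.366746
R_{1,1} = -0.362673 + (-0.362673 − (-0.346197))/3 = -0.368165
R_{2,1} = -0.366746 + (-0.366746 − (-0.362673))/3 = -0.368104
R_{2,2} = -0.368104 + (-0.368104 − (-0.368165))/15 = -0.368100

-0.3681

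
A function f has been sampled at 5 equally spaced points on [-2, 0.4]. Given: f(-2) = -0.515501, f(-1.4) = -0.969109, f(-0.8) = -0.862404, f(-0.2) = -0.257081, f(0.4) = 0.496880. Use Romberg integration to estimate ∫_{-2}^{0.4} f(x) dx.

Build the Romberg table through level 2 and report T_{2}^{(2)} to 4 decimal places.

T_{0}^{(0)} (trapezoid, 1 panel, h=2.4000): -0.022345
T_{1}^{(0)} (trapezoid, 2 panels, h=1.2000): -1.046057
T_{2}^{(0)} (trapezoid, 4 panels, h=0.6000): -1.258743
T_{1}^{(1)} = -1.046057 + (-1.046057 − (-0.022345))/3 = -1.387294
T_{2}^{(1)} = -1.258743 + (-1.258743 − (-1.046057))/3 = -1.329638
T_{2}^{(2)} = -1.329638 + (-1.329638 − (-1.387294))/15 = -1.325794

-1.3258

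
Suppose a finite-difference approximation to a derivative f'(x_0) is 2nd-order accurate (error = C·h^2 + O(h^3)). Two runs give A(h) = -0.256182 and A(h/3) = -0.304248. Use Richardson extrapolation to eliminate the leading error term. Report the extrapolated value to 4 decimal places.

Extrapolated value = (9·A(h/3) − A(h)) / (9 − 1)
= (9·(-0.304248) − (-0.256182)) / 8
= -2.482050 / 8 = -0.310256

-0.3103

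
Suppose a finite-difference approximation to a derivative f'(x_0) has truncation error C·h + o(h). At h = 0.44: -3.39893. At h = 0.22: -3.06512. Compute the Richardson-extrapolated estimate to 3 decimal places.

-2.731

Extrapolated value = (2·A(h/2) − A(h)) / (2 − 1)
= (2·(-3.06512) − (-3.39893)) / 1
= -2.73131 / 1 = -2.73131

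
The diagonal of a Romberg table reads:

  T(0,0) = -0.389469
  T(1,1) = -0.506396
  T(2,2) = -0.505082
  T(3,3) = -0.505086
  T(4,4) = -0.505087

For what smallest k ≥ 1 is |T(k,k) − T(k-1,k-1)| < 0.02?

|T(1,1) − T(0,0)| = 0.116927 ≥ 0.02
|T(2,2) − T(1,1)| = 0.001314 < 0.02

k = 2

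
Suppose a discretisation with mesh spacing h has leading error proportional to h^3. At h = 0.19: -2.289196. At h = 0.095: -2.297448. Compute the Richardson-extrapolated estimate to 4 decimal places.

Extrapolated value = (8·A(h/2) − A(h)) / (8 − 1)
= (8·(-2.297448) − (-2.289196)) / 7
= -16.090388 / 7 = -2.298627

-2.2986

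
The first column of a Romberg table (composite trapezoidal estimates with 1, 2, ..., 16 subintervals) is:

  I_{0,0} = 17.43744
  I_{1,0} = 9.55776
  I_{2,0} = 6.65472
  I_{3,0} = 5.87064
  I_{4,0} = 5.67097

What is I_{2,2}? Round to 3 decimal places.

I_{1,1} = 9.55776 + (9.55776 − 17.43744)/3 = 6.93120
I_{2,1} = (4·6.65472 − 9.55776) / 3 = 5.68704
I_{2,2} = (16·5.68704 − 6.93120) / 15 = 5.60410

5.604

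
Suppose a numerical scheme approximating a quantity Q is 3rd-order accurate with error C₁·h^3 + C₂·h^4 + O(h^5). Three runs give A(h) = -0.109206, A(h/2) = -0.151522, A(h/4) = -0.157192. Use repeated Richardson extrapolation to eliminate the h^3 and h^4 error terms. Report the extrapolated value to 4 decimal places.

First eliminate the h^3 term (factor 2^3 = 8):
  B₁ = (8·(-0.151522) − (-0.109206))/7 = -0.157567
  B₂ = (8·(-0.157192) − (-0.151522))/7 = -0.158002
Then eliminate the h^4 term (factor 2^4 = 16):
  (16·(-0.158002) − (-0.157567))/15 = -0.158031

-0.1580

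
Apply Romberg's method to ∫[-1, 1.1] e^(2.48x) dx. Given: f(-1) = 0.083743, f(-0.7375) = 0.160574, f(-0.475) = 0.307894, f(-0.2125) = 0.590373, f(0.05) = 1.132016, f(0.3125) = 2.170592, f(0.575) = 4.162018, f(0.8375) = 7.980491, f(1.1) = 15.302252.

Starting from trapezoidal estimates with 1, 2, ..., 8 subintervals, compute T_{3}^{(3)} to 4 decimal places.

T_{0}^{(0)} (trapezoid, 1 panel, h=2.1000): 16.155295
T_{1}^{(0)} (trapezoid, 2 panels, h=1.0500): 9.266264
T_{2}^{(0)} (trapezoid, 4 panels, h=0.5250): 6.979836
T_{3}^{(0)} (trapezoid, 8 panels, h=0.2625): 6.351701
T_{1}^{(1)} = 9.266264 + (9.266264 − 16.155295)/3 = 6.969920
T_{2}^{(1)} = 6.979836 + (6.979836 − 9.266264)/3 = 6.217693
T_{3}^{(1)} = 6.351701 + (6.351701 − 6.979836)/3 = 6.142323
T_{2}^{(2)} = 6.217693 + (6.217693 − 6.969920)/15 = 6.167545
T_{3}^{(2)} = 6.142323 + (6.142323 − 6.217693)/15 = 6.137298
T_{3}^{(3)} = 6.137298 + (6.137298 − 6.167545)/63 = 6.136818

6.1368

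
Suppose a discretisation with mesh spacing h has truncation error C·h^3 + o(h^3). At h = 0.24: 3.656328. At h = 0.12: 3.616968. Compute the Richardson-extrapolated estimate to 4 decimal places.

Extrapolated value = (8·A(h/2) − A(h)) / (8 − 1)
= (8·3.616968 − 3.656328) / 7
= 25.279416 / 7 = 3.611345

3.6113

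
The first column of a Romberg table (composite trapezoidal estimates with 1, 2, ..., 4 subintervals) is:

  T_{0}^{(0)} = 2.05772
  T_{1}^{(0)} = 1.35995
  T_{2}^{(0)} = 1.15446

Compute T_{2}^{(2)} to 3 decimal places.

1.083

T_{1}^{(1)} = 1.35995 + (1.35995 − 2.05772)/3 = 1.12736
T_{2}^{(1)} = 1.15446 + (1.15446 − 1.35995)/3 = 1.08596
T_{2}^{(2)} = (16·1.08596 − 1.12736) / 15 = 1.08320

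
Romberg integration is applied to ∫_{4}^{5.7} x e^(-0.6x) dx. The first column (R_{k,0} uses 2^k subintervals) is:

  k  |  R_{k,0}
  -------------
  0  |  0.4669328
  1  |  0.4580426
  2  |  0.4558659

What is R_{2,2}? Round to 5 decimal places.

Richardson extrapolation on the trapezoidal column (denominator 4−1=3):
R_{1,1} = 0.4580426 + (0.4580426 − 0.4669328)/3 = 0.4550792
R_{2,1} = 0.4558659 + (0.4558659 − 0.4580426)/3 = 0.4551403
R_{2,2} = 0.4551403 + (0.4551403 − 0.4550792)/15 = 0.4551444

0.45514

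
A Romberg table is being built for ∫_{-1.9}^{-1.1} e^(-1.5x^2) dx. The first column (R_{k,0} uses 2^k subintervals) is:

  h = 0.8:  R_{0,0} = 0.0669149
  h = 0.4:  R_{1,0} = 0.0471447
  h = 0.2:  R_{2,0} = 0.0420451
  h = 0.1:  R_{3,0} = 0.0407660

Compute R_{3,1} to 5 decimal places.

Richardson extrapolation on the trapezoidal column (denominator 4−1=3):
R_{3,1} = 0.0407660 + (0.0407660 − 0.0420451)/3 = 0.0403396

0.04034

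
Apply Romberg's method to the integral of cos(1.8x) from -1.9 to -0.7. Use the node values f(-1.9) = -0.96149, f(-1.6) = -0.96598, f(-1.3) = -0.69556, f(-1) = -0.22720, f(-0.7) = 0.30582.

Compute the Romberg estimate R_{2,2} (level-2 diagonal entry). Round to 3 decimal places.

-0.682

R_{0,0} (trapezoid, 1 panel, h=1.2000): -0.39340
R_{1,0} (trapezoid, 2 panels, h=0.6000): -0.61404
R_{2,0} (trapezoid, 4 panels, h=0.3000): -0.66497
R_{1,1} = -0.61404 + (-0.61404 − (-0.39340))/3 = -0.68759
R_{2,1} = -0.66497 + (-0.66497 − (-0.61404))/3 = -0.68195
R_{2,2} = -0.68195 + (-0.68195 − (-0.68759))/15 = -0.68157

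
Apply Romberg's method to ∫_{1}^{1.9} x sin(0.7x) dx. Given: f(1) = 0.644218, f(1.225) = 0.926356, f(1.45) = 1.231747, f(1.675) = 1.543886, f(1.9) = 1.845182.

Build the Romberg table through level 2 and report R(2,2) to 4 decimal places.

R(0,0) (trapezoid, 1 panel, h=0.9000): 1.120230
R(1,0) (trapezoid, 2 panels, h=0.4500): 1.114401
R(2,0) (trapezoid, 4 panels, h=0.2250): 1.113005
R(1,1) = 1.114401 + (1.114401 − 1.120230)/3 = 1.112458
R(2,1) = 1.113005 + (1.113005 − 1.114401)/3 = 1.112540
R(2,2) = 1.112540 + (1.112540 − 1.112458)/15 = 1.112545

1.1125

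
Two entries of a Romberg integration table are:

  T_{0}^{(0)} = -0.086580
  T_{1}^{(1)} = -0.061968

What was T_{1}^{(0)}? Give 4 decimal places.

From T_{1}^{(1)} = (4·T_{1}^{(0)} − T_{0}^{(0)})/3, solve for T_{1}^{(0)}:
4·T_{1}^{(0)} = 3·(-0.061968) + (-0.086580) = -0.272484
T_{1}^{(0)} = -0.068121

-0.0681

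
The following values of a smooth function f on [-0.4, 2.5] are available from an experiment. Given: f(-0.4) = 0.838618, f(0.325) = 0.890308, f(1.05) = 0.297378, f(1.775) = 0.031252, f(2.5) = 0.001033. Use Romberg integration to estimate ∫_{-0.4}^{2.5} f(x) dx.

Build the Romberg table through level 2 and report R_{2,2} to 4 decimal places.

R_{0,0} (trapezoid, 1 panel, h=2.9000): 1.217494
R_{1,0} (trapezoid, 2 panels, h=1.4500): 1.039945
R_{2,0} (trapezoid, 4 panels, h=0.7250): 1.188104
R_{1,1} = 1.039945 + (1.039945 − 1.217494)/3 = 0.980762
R_{2,1} = 1.188104 + (1.188104 − 1.039945)/3 = 1.237490
R_{2,2} = 1.237490 + (1.237490 − 0.980762)/15 = 1.254605

1.2546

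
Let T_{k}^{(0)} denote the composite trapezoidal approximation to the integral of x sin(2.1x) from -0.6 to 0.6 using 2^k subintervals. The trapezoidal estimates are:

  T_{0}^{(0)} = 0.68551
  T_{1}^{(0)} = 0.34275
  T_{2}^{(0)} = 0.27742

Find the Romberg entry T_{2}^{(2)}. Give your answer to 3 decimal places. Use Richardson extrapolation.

0.257

T_{1}^{(1)} = (4·0.34275 − 0.68551) / 3 = 0.22850
T_{2}^{(1)} = (4·0.27742 − 0.34275) / 3 = 0.25564
T_{2}^{(2)} = (16·0.25564 − 0.22850) / 15 = 0.25745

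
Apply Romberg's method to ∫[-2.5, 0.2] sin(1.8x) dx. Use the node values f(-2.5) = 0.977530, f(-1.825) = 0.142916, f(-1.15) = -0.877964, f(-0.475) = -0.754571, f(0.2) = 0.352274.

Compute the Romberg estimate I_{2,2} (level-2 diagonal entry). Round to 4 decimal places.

-0.6240

I_{0,0} (trapezoid, 1 panel, h=2.7000): 1.795235
I_{1,0} (trapezoid, 2 panels, h=1.3500): -0.287634
I_{2,0} (trapezoid, 4 panels, h=0.6750): -0.556684
I_{1,1} = -0.287634 + (-0.287634 − 1.795235)/3 = -0.981924
I_{2,1} = -0.556684 + (-0.556684 − (-0.287634))/3 = -0.646367
I_{2,2} = -0.646367 + (-0.646367 − (-0.981924))/15 = -0.623997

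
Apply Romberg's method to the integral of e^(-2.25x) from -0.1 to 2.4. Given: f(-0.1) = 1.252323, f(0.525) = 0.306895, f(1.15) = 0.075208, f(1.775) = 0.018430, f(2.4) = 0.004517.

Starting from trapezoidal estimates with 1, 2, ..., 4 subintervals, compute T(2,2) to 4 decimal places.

0.5586

T(0,0) (trapezoid, 1 panel, h=2.5000): 1.571050
T(1,0) (trapezoid, 2 panels, h=1.2500): 0.879535
T(2,0) (trapezoid, 4 panels, h=0.6250): 0.643096
T(1,1) = 0.879535 + (0.879535 − 1.571050)/3 = 0.649030
T(2,1) = 0.643096 + (0.643096 − 0.879535)/3 = 0.564283
T(2,2) = 0.564283 + (0.564283 − 0.649030)/15 = 0.558633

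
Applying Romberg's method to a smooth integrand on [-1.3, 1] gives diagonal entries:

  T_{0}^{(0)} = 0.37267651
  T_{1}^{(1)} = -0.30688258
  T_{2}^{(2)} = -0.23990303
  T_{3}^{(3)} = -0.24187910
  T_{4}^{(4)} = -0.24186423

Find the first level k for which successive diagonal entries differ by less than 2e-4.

|T_{1}^{(1)} − T_{0}^{(0)}| = 0.67955909 ≥ 2e-4
|T_{2}^{(2)} − T_{1}^{(1)}| = 0.06697955 ≥ 2e-4
|T_{3}^{(3)} − T_{2}^{(2)}| = 0.00197607 ≥ 2e-4
|T_{4}^{(4)} − T_{3}^{(3)}| = 0.00001487 < 2e-4

k = 4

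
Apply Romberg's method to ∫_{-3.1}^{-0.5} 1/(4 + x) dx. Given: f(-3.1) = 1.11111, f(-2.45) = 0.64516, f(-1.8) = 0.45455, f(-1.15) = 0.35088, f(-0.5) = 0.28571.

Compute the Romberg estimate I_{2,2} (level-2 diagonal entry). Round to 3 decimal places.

1.361

I_{0,0} (trapezoid, 1 panel, h=2.6000): 1.81587
I_{1,0} (trapezoid, 2 panels, h=1.3000): 1.49885
I_{2,0} (trapezoid, 4 panels, h=0.6500): 1.39685
I_{1,1} = 1.49885 + (1.49885 − 1.81587)/3 = 1.39318
I_{2,1} = 1.39685 + (1.39685 − 1.49885)/3 = 1.36285
I_{2,2} = 1.36285 + (1.36285 − 1.39318)/15 = 1.36083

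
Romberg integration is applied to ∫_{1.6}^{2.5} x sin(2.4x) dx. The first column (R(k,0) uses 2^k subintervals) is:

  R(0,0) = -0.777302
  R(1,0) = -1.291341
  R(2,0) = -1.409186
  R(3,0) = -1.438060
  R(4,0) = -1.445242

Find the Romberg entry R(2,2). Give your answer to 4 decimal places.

-1.4475

R(1,1) = (4·(-1.291341) − (-0.777302)) / 3 = -1.462687
R(2,1) = -1.409186 + (-1.409186 − (-1.291341))/3 = -1.448468
R(2,2) = (16·(-1.448468) − (-1.462687)) / 15 = -1.447520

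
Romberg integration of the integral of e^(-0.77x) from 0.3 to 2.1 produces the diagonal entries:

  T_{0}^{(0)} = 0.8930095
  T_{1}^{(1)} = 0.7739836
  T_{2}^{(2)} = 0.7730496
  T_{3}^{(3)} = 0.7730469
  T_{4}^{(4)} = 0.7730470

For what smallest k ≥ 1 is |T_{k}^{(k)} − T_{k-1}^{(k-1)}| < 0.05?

k = 2

|T_{1}^{(1)} − T_{0}^{(0)}| = 0.1190259 ≥ 0.05
|T_{2}^{(2)} − T_{1}^{(1)}| = 0.0009340 < 0.05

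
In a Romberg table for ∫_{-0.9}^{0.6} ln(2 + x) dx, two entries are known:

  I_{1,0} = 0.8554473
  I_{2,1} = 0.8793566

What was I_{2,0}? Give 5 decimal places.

0.87338

From I_{2,1} = (4·I_{2,0} − I_{1,0})/3, solve for I_{2,0}:
4·I_{2,0} = 3·0.8793566 + 0.8554473 = 3.4935171
I_{2,0} = 0.8733793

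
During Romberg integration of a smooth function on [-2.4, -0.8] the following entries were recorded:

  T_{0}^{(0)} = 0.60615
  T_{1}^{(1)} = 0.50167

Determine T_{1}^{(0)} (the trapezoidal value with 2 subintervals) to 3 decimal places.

From T_{1}^{(1)} = (4·T_{1}^{(0)} − T_{0}^{(0)})/3, solve for T_{1}^{(0)}:
4·T_{1}^{(0)} = 3·0.50167 + 0.60615 = 2.11116
T_{1}^{(0)} = 0.52779

0.528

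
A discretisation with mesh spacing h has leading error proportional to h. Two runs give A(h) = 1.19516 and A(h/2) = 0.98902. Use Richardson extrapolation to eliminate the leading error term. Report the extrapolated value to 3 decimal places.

0.783

The leading error scales as h; refining by a factor of 2 reduces it by 2^1 = 2.
Extrapolated value = (2·A(h/2) − A(h)) / (2 − 1)
= (2·0.98902 − 1.19516) / 1
= 0.78288 / 1 = 0.78288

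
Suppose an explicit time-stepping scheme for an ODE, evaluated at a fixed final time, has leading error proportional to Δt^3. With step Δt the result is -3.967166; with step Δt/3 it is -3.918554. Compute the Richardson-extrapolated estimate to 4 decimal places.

The leading error scales as Δt^3; refining by a factor of 3 reduces it by 3^3 = 27.
Extrapolated value = (27·A(Δt/3) − A(Δt)) / (27 − 1)
= (27·(-3.918554) − (-3.967166)) / 26
= -101.833792 / 26 = -3.916684

-3.9167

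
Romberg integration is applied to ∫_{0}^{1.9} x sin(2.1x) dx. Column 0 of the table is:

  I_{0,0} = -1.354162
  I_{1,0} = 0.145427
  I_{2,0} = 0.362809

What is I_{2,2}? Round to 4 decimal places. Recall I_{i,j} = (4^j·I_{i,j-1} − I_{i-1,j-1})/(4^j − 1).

0.4213

I_{1,1} = (4·0.145427 − (-1.354162)) / 3 = 0.645290
I_{2,1} = (4·0.362809 − 0.145427) / 3 = 0.435270
I_{2,2} = 0.435270 + (0.435270 − 0.645290)/15 = 0.421269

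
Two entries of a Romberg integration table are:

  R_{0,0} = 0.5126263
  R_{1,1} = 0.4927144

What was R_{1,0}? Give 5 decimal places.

From R_{1,1} = (4·R_{1,0} − R_{0,0})/3, solve for R_{1,0}:
4·R_{1,0} = 3·0.4927144 + 0.5126263 = 1.9907695
R_{1,0} = 0.4976924

0.49769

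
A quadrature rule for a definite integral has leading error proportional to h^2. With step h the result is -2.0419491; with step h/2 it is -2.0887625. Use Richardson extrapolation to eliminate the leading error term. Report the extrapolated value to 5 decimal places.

Extrapolated value = (4·A(h/2) − A(h)) / (4 − 1)
= (4·(-2.0887625) − (-2.0419491)) / 3
= -6.3131009 / 3 = -2.1043670

-2.10437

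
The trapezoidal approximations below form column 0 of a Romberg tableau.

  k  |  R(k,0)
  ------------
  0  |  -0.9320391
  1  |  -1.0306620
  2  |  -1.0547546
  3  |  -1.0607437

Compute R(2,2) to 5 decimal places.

Richardson extrapolation on the trapezoidal column (denominator 4−1=3):
R(1,1) = (4·(-1.0306620) − (-0.9320391)) / 3 = -1.0635363
R(2,1) = -1.0547546 + (-1.0547546 − (-1.0306620))/3 = -1.0627855
R(2,2) = (16·(-1.0627855) − (-1.0635363)) / 15 = -1.0627354

-1.06274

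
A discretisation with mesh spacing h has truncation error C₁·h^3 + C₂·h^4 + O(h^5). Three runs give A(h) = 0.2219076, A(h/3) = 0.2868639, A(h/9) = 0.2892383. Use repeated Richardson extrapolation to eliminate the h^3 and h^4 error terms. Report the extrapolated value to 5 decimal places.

First eliminate the h^3 term (factor 3^3 = 27):
  B₁ = (27·0.2868639 − 0.2219076)/26 = 0.2893622
  B₂ = (27·0.2892383 − 0.2868639)/26 = 0.2893296
Then eliminate the h^4 term (factor 3^4 = 81):
  (81·0.2893296 − 0.2893622)/80 = 0.2893292

0.28933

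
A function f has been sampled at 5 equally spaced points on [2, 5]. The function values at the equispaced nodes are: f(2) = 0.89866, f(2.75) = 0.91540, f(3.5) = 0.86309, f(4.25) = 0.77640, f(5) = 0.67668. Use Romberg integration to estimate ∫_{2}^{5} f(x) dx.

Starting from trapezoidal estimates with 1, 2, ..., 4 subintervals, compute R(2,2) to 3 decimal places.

R(0,0) (trapezoid, 1 panel, h=3.0000): 2.36301
R(1,0) (trapezoid, 2 panels, h=1.5000): 2.47614
R(2,0) (trapezoid, 4 panels, h=0.7500): 2.50692
R(1,1) = 2.47614 + (2.47614 − 2.36301)/3 = 2.51385
R(2,1) = 2.50692 + (2.50692 − 2.47614)/3 = 2.51718
R(2,2) = 2.51718 + (2.51718 − 2.51385)/15 = 2.51740

2.517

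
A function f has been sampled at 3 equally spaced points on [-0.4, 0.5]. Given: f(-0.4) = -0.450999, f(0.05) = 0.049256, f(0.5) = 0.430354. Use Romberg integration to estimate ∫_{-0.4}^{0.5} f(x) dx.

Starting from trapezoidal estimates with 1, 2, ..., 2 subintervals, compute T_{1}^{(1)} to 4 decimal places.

0.0265

T_{0}^{(0)} (trapezoid, 1 panel, h=0.9000): -0.009290
T_{1}^{(0)} (trapezoid, 2 panels, h=0.4500): 0.017520
T_{1}^{(1)} = 0.017520 + (0.017520 − (-0.009290))/3 = 0.026457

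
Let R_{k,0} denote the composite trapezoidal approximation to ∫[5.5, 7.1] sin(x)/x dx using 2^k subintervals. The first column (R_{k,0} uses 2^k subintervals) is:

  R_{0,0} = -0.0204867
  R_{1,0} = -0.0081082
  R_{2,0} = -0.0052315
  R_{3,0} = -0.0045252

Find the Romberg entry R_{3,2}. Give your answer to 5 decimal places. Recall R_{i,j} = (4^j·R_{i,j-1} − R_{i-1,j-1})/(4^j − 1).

R_{2,1} = -0.0052315 + (-0.0052315 − (-0.0081082))/3 = -0.0042726
R_{3,1} = (4·(-0.0045252) − (-0.0052315)) / 3 = -0.0042898
R_{3,2} = -0.0042898 + (-0.0042898 − (-0.0042726))/15 = -0.0042909

-0.00429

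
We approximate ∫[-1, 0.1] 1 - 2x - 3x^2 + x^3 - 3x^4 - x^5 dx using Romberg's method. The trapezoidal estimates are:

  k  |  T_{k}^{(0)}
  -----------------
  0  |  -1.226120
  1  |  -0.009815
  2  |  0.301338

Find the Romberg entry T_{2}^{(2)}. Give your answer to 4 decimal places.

Richardson extrapolation on the trapezoidal column (denominator 4−1=3):
T_{1}^{(1)} = -0.009815 + (-0.009815 − (-1.226120))/3 = 0.395620
T_{2}^{(1)} = (4·0.301338 − (-0.009815)) / 3 = 0.405056
T_{2}^{(2)} = 0.405056 + (0.405056 − 0.395620)/15 = 0.405685

0.4057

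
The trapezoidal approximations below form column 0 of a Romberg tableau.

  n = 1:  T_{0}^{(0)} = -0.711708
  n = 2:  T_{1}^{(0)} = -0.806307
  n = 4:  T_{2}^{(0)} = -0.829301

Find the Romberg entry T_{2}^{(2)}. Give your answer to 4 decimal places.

-0.8369

T_{1}^{(1)} = -0.806307 + (-0.806307 − (-0.711708))/3 = -0.837840
T_{2}^{(1)} = (4·(-0.829301) − (-0.806307)) / 3 = -0.836966
T_{2}^{(2)} = -0.836966 + (-0.836966 − (-0.837840))/15 = -0.836908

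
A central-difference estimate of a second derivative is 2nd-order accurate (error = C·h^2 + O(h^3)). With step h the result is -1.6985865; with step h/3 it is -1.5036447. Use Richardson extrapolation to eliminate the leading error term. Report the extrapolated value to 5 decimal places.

The leading error scales as h^2; refining by a factor of 3 reduces it by 3^2 = 9.
Extrapolated value = (9·A(h/3) − A(h)) / (9 − 1)
= (9·(-1.5036447) − (-1.6985865)) / 8
= -11.8342158 / 8 = -1.4792770

-1.47928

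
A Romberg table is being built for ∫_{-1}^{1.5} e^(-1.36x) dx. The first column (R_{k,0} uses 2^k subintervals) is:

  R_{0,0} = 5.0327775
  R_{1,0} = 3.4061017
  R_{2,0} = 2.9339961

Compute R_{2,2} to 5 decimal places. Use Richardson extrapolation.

Richardson extrapolation on the trapezoidal column (denominator 4−1=3):
R_{1,1} = 3.4061017 + (3.4061017 − 5.0327775)/3 = 2.8638764
R_{2,1} = (4·2.9339961 − 3.4061017) / 3 = 2.7766276
R_{2,2} = 2.7766276 + (2.7766276 − 2.8638764)/15 = 2.7708110
(Column j=1 coincides with Simpson's rule on the same nodes.)

2.77081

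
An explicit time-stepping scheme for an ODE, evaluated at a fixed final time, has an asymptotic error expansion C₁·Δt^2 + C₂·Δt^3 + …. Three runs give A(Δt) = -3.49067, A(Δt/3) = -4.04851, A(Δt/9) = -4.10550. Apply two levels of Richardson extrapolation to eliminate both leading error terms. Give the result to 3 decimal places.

First eliminate the Δt^2 term (factor 3^2 = 9):
  B₁ = (9·(-4.04851) − (-3.49067))/8 = -4.11824
  B₂ = (9·(-4.10550) − (-4.04851))/8 = -4.11262
Then eliminate the Δt^3 term (factor 3^3 = 27):
  (27·(-4.11262) − (-4.11824))/26 = -4.11240

-4.112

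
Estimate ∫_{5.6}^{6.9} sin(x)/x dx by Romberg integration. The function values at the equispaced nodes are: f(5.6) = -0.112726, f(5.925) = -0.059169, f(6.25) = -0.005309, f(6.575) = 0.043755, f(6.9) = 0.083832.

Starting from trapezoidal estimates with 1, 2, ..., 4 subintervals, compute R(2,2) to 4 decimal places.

R(0,0) (trapezoid, 1 panel, h=1.3000): -0.018781
R(1,0) (trapezoid, 2 panels, h=0.6500): -0.012841
R(2,0) (trapezoid, 4 panels, h=0.3250): -0.011430
R(1,1) = -0.012841 + (-0.012841 − (-0.018781))/3 = -0.010861
R(2,1) = -0.011430 + (-0.011430 − (-0.012841))/3 = -0.010960
R(2,2) = -0.010960 + (-0.010960 − (-0.010861))/15 = -0.010967

-0.0110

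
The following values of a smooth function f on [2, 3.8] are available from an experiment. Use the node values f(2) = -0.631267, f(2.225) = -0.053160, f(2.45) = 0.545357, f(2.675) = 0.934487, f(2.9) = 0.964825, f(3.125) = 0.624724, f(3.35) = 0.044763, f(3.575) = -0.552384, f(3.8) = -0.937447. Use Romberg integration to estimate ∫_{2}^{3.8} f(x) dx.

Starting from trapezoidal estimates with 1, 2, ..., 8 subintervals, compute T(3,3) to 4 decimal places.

0.4014

T(0,0) (trapezoid, 1 panel, h=1.8000): -1.411843
T(1,0) (trapezoid, 2 panels, h=0.9000): 0.162421
T(2,0) (trapezoid, 4 panels, h=0.4500): 0.346765
T(3,0) (trapezoid, 8 panels, h=0.2250): 0.387957
T(1,1) = 0.162421 + (0.162421 − (-1.411843))/3 = 0.687176
T(2,1) = 0.346765 + (0.346765 − 0.162421)/3 = 0.408213
T(3,1) = 0.387957 + (0.387957 − 0.346765)/3 = 0.401688
T(2,2) = 0.408213 + (0.408213 − 0.687176)/15 = 0.389615
T(3,2) = 0.401688 + (0.401688 − 0.408213)/15 = 0.401253
T(3,3) = 0.401253 + (0.401253 − 0.389615)/63 = 0.401438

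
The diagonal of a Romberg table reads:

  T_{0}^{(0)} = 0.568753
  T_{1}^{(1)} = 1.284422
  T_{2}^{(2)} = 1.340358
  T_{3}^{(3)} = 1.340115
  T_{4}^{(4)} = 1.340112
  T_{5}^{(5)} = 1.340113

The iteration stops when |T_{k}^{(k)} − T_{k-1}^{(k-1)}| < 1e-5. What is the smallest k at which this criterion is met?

|T_{1}^{(1)} − T_{0}^{(0)}| = 0.715669 ≥ 1e-5
|T_{2}^{(2)} − T_{1}^{(1)}| = 0.055936 ≥ 1e-5
|T_{3}^{(3)} − T_{2}^{(2)}| = 0.000243 ≥ 1e-5
|T_{4}^{(4)} − T_{3}^{(3)}| = 0.000003 < 1e-5

k = 4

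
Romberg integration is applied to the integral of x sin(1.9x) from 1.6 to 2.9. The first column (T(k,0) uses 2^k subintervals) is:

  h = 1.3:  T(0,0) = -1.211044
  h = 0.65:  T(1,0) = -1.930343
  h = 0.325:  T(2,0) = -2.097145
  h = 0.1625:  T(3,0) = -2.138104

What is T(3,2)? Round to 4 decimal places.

-2.1517

Richardson extrapolation on the trapezoidal column (denominator 4−1=3):
T(2,1) = -2.097145 + (-2.097145 − (-1.930343))/3 = -2.152746
T(3,1) = -2.138104 + (-2.138104 − (-2.097145))/3 = -2.151757
T(3,2) = (16·(-2.151757) − (-2.152746)) / 15 = -2.151691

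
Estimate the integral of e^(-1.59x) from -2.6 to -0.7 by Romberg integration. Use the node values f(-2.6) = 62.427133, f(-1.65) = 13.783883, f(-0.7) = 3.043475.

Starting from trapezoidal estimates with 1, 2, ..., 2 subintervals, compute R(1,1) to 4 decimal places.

38.1919

R(0,0) (trapezoid, 1 panel, h=1.9000): 62.197078
R(1,0) (trapezoid, 2 panels, h=0.9500): 44.193228
R(1,1) = 44.193228 + (44.193228 − 62.197078)/3 = 38.191945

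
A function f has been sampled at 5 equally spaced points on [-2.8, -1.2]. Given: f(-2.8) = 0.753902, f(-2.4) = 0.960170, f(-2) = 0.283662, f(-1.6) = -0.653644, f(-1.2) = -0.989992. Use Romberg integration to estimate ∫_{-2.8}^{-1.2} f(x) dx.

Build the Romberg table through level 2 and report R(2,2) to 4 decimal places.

0.2055

R(0,0) (trapezoid, 1 panel, h=1.6000): -0.188872
R(1,0) (trapezoid, 2 panels, h=0.8000): 0.132494
R(2,0) (trapezoid, 4 panels, h=0.4000): 0.188857
R(1,1) = 0.132494 + (0.132494 − (-0.188872))/3 = 0.239616
R(2,1) = 0.188857 + (0.188857 − 0.132494)/3 = 0.207645
R(2,2) = 0.207645 + (0.207645 − 0.239616)/15 = 0.205514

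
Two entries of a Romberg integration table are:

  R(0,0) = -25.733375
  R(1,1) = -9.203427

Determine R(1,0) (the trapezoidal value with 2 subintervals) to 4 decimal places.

From R(1,1) = (4·R(1,0) − R(0,0))/3, solve for R(1,0):
4·R(1,0) = 3·(-9.203427) + (-25.733375) = -53.343656
R(1,0) = -13.335914

-13.3359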